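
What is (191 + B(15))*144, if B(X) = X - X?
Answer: 27504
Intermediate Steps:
B(X) = 0
(191 + B(15))*144 = (191 + 0)*144 = 191*144 = 27504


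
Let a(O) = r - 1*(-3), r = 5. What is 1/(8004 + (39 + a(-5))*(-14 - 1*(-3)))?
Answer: 1/7487 ≈ 0.00013356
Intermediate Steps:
a(O) = 8 (a(O) = 5 - 1*(-3) = 5 + 3 = 8)
1/(8004 + (39 + a(-5))*(-14 - 1*(-3))) = 1/(8004 + (39 + 8)*(-14 - 1*(-3))) = 1/(8004 + 47*(-14 + 3)) = 1/(8004 + 47*(-11)) = 1/(8004 - 517) = 1/7487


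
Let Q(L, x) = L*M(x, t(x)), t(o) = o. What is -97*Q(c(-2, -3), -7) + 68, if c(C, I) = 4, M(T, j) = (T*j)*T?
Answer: 133152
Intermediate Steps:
M(T, j) = j*T²
Q(L, x) = L*x³ (Q(L, x) = L*(x*x²) = L*x³)
-97*Q(c(-2, -3), -7) + 68 = -388*(-7)³ + 68 = -388*(-343) + 68 = -97*(-1372) + 68 = 133084 + 68 = 133152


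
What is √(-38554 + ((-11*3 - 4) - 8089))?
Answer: 2*I*√11670 ≈ 216.06*I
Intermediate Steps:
√(-38554 + ((-11*3 - 4) - 8089)) = √(-38554 + ((-33 - 4) - 8089)) = √(-38554 + (-37 - 8089)) = √(-38554 - 8126) = √(-46680) = 2*I*√11670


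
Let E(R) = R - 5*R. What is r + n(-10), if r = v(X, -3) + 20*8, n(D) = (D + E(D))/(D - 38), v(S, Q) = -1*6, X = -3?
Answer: 1227/8 ≈ 153.38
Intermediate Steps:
E(R) = -4*R
v(S, Q) = -6
n(D) = -3*D/(-38 + D) (n(D) = (D - 4*D)/(D - 38) = (-3*D)/(-38 + D) = -3*D/(-38 + D))
r = 154 (r = -6 + 20*8 = -6 + 160 = 154)
r + n(-10) = 154 - 3*(-10)/(-38 - 10) = 154 - 3*(-10)/(-48) = 154 - 3*(-10)*(-1/48) = 154 - 5/8 = 1227/8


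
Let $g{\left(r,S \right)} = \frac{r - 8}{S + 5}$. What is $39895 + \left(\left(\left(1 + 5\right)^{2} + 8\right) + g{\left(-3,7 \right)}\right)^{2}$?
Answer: $\frac{6012169}{144} \approx 41751.0$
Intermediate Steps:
$g{\left(r,S \right)} = \frac{-8 + r}{5 + S}$
$39895 + \left(\left(\left(1 + 5\right)^{2} + 8\right) + g{\left(-3,7 \right)}\right)^{2} = 39895 + \left(\left(\left(1 + 5\right)^{2} + 8\right) + \frac{-8 - 3}{5 + 7}\right)^{2} = 39895 + \left(\left(6^{2} + 8\right) + \frac{1}{12} \left(-11\right)\right)^{2} = 39895 + \left(\left(36 + 8\right) + \frac{1}{12} \left(-11\right)\right)^{2} = 39895 + \left(44 - \frac{11}{12}\right)^{2} = 39895 + \left(\frac{517}{12}\right)^{2} = 39895 + \frac{267289}{144} = \frac{6012169}{144}$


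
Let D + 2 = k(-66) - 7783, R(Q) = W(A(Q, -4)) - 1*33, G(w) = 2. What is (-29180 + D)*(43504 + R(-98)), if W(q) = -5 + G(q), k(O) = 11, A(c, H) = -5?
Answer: -1606316472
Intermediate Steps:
W(q) = -3 (W(q) = -5 + 2 = -3)
R(Q) = -36 (R(Q) = -3 - 1*33 = -3 - 33 = -36)
D = -7774 (D = -2 + (11 - 7783) = -2 - 7772 = -7774)
(-29180 + D)*(43504 + R(-98)) = (-29180 - 7774)*(43504 - 36) = -36954*43468 = -1606316472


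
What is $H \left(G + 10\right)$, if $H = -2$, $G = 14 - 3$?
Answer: $-42$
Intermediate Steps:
$G = 11$
$H \left(G + 10\right) = - 2 \left(11 + 10\right) = \left(-2\right) 21 = -42$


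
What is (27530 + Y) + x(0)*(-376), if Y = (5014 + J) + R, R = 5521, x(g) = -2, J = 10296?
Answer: 49113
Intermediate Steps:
Y = 20831 (Y = (5014 + 10296) + 5521 = 15310 + 5521 = 20831)
(27530 + Y) + x(0)*(-376) = (27530 + 20831) - 2*(-376) = 48361 + 752 = 49113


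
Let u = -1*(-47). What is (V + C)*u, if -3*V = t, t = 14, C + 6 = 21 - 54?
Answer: -6157/3 ≈ -2052.3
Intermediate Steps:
C = -39 (C = -6 + (21 - 54) = -6 - 33 = -39)
V = -14/3 (V = -1/3*14 = -14/3 ≈ -4.6667)
u = 47
(V + C)*u = (-14/3 - 39)*47 = -131/3*47 = -6157/3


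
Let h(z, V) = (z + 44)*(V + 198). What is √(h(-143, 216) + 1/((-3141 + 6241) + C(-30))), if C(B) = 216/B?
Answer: I*√2450299791134/7732 ≈ 202.45*I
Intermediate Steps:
h(z, V) = (44 + z)*(198 + V)
√(h(-143, 216) + 1/((-3141 + 6241) + C(-30))) = √((8712 + 44*216 + 198*(-143) + 216*(-143)) + 1/((-3141 + 6241) + 216/(-30))) = √((8712 + 9504 - 28314 - 30888) + 1/(3100 + 216*(-1/30))) = √(-40986 + 1/(3100 - 36/5)) = √(-40986 + 1/(15464/5)) = √(-40986 + 5/15464) = √(-633807499/15464) = I*√2450299791134/7732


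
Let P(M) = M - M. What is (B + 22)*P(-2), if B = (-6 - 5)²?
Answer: 0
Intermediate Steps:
B = 121 (B = (-11)² = 121)
P(M) = 0
(B + 22)*P(-2) = (121 + 22)*0 = 143*0 = 0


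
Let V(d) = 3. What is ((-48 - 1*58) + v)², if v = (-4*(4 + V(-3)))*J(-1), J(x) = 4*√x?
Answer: -1308 + 23744*I ≈ -1308.0 + 23744.0*I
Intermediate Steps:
v = -112*I (v = (-4*(4 + 3))*(4*√(-1)) = (-4*7)*(4*I) = -112*I ≈ -112.0*I)
((-48 - 1*58) + v)² = ((-48 - 1*58) - 112*I)² = ((-48 - 58) - 112*I)² = (-106 - 112*I)²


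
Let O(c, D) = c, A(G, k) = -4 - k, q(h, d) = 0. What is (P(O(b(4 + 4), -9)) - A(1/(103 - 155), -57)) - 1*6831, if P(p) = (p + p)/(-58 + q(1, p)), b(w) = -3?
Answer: -199633/29 ≈ -6883.9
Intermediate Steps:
P(p) = -p/29 (P(p) = (p + p)/(-58 + 0) = (2*p)/(-58) = (2*p)*(-1/58) = -p/29)
(P(O(b(4 + 4), -9)) - A(1/(103 - 155), -57)) - 1*6831 = (-1/29*(-3) - (-4 - 1*(-57))) - 1*6831 = (3/29 - (-4 + 57)) - 6831 = (3/29 - 1*53) - 6831 = (3/29 - 53) - 6831 = -1534/29 - 6831 = -199633/29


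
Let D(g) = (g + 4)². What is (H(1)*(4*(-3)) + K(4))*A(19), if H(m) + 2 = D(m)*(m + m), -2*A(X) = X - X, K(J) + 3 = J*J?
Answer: 0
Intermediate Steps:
K(J) = -3 + J² (K(J) = -3 + J*J = -3 + J²)
D(g) = (4 + g)²
A(X) = 0 (A(X) = -(X - X)/2 = -½*0 = 0)
H(m) = -2 + 2*m*(4 + m)² (H(m) = -2 + (4 + m)²*(m + m) = -2 + (4 + m)²*(2*m) = -2 + 2*m*(4 + m)²)
(H(1)*(4*(-3)) + K(4))*A(19) = ((-2 + 2*1*(4 + 1)²)*(4*(-3)) + (-3 + 4²))*0 = ((-2 + 2*1*5²)*(-12) + (-3 + 16))*0 = ((-2 + 2*1*25)*(-12) + 13)*0 = ((-2 + 50)*(-12) + 13)*0 = (48*(-12) + 13)*0 = (-576 + 13)*0 = -563*0 = 0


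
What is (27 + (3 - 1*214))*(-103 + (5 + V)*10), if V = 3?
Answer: 4232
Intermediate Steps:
(27 + (3 - 1*214))*(-103 + (5 + V)*10) = (27 + (3 - 1*214))*(-103 + (5 + 3)*10) = (27 + (3 - 214))*(-103 + 8*10) = (27 - 211)*(-103 + 80) = -184*(-23) = 4232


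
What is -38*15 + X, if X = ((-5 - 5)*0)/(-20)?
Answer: -570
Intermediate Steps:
X = 0 (X = -10*0*(-1/20) = 0*(-1/20) = 0)
-38*15 + X = -38*15 + 0 = -570 + 0 = -570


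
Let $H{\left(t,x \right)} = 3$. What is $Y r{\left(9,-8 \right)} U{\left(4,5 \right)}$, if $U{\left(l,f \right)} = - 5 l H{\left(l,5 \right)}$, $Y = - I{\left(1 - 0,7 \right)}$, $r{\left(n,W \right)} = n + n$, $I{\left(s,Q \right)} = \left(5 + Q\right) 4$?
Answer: $51840$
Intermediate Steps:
$I{\left(s,Q \right)} = 20 + 4 Q$
$r{\left(n,W \right)} = 2 n$
$Y = -48$ ($Y = - (20 + 4 \cdot 7) = - (20 + 28) = \left(-1\right) 48 = -48$)
$U{\left(l,f \right)} = - 15 l$ ($U{\left(l,f \right)} = - 5 l 3 = - 15 l$)
$Y r{\left(9,-8 \right)} U{\left(4,5 \right)} = - 48 \cdot 2 \cdot 9 \left(\left(-15\right) 4\right) = \left(-48\right) 18 \left(-60\right) = \left(-864\right) \left(-60\right) = 51840$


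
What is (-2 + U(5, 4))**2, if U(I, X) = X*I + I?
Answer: 529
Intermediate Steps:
U(I, X) = I + I*X (U(I, X) = I*X + I = I + I*X)
(-2 + U(5, 4))**2 = (-2 + 5*(1 + 4))**2 = (-2 + 5*5)**2 = (-2 + 25)**2 = 23**2 = 529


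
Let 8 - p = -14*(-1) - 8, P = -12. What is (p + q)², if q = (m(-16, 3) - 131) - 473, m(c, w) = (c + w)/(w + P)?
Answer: 29214025/81 ≈ 3.6067e+5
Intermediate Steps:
m(c, w) = (c + w)/(-12 + w) (m(c, w) = (c + w)/(w - 12) = (c + w)/(-12 + w))
q = -5423/9 (q = ((-16 + 3)/(-12 + 3) - 131) - 473 = (-13/(-9) - 131) - 473 = (-⅑*(-13) - 131) - 473 = (13/9 - 131) - 473 = -1166/9 - 473 = -5423/9 ≈ -602.56)
p = 2 (p = 8 - (-14*(-1) - 8) = 8 - (14 - 8) = 8 - 1*6 = 8 - 6 = 2)
(p + q)² = (2 - 5423/9)² = (-5405/9)² = 29214025/81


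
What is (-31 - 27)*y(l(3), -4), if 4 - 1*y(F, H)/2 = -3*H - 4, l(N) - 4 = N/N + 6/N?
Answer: 464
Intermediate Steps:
l(N) = 5 + 6/N (l(N) = 4 + (N/N + 6/N) = 4 + (1 + 6/N) = 5 + 6/N)
y(F, H) = 16 + 6*H (y(F, H) = 8 - 2*(-3*H - 4) = 8 - 2*(-4 - 3*H) = 8 + (8 + 6*H) = 16 + 6*H)
(-31 - 27)*y(l(3), -4) = (-31 - 27)*(16 + 6*(-4)) = -58*(16 - 24) = -58*(-8) = 464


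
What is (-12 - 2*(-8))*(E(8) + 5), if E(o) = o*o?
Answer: 276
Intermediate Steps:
E(o) = o**2
(-12 - 2*(-8))*(E(8) + 5) = (-12 - 2*(-8))*(8**2 + 5) = (-12 + 16)*(64 + 5) = 4*69 = 276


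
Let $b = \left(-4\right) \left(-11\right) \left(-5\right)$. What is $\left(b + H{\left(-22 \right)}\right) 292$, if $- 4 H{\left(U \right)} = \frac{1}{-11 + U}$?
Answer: $- \frac{2119847}{33} \approx -64238.0$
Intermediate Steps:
$H{\left(U \right)} = - \frac{1}{4 \left(-11 + U\right)}$
$b = -220$ ($b = 44 \left(-5\right) = -220$)
$\left(b + H{\left(-22 \right)}\right) 292 = \left(-220 - \frac{1}{-44 + 4 \left(-22\right)}\right) 292 = \left(-220 - \frac{1}{-44 - 88}\right) 292 = \left(-220 - \frac{1}{-132}\right) 292 = \left(-220 - - \frac{1}{132}\right) 292 = \left(-220 + \frac{1}{132}\right) 292 = \left(- \frac{29039}{132}\right) 292 = - \frac{2119847}{33}$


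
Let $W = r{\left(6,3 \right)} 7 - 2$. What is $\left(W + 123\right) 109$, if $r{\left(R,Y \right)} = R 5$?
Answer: $36079$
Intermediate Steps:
$r{\left(R,Y \right)} = 5 R$
$W = 208$ ($W = 5 \cdot 6 \cdot 7 - 2 = 30 \cdot 7 - 2 = 210 - 2 = 208$)
$\left(W + 123\right) 109 = \left(208 + 123\right) 109 = 331 \cdot 109 = 36079$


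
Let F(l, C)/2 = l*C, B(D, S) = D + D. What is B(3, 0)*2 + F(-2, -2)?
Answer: 20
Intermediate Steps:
B(D, S) = 2*D
F(l, C) = 2*C*l (F(l, C) = 2*(l*C) = 2*(C*l) = 2*C*l)
B(3, 0)*2 + F(-2, -2) = (2*3)*2 + 2*(-2)*(-2) = 6*2 + 8 = 12 + 8 = 20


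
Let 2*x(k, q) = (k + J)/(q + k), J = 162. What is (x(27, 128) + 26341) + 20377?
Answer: 14482769/310 ≈ 46719.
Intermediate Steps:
x(k, q) = (162 + k)/(2*(k + q)) (x(k, q) = ((k + 162)/(q + k))/2 = ((162 + k)/(k + q))/2 = (162 + k)/(2*(k + q)))
(x(27, 128) + 26341) + 20377 = ((81 + (1/2)*27)/(27 + 128) + 26341) + 20377 = ((81 + 27/2)/155 + 26341) + 20377 = ((1/155)*(189/2) + 26341) + 20377 = (189/310 + 26341) + 20377 = 8165899/310 + 20377 = 14482769/310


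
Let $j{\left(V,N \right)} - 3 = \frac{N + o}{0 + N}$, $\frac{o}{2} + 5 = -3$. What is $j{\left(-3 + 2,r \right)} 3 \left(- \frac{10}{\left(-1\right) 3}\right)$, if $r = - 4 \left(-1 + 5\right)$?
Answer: $50$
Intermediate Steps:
$o = -16$ ($o = -10 + 2 \left(-3\right) = -10 - 6 = -16$)
$r = -16$ ($r = \left(-4\right) 4 = -16$)
$j{\left(V,N \right)} = 3 + \frac{-16 + N}{N}$ ($j{\left(V,N \right)} = 3 + \frac{N - 16}{0 + N} = 3 + \frac{-16 + N}{N}$)
$j{\left(-3 + 2,r \right)} 3 \left(- \frac{10}{\left(-1\right) 3}\right) = \left(4 - \frac{16}{-16}\right) 3 \left(- \frac{10}{\left(-1\right) 3}\right) = \left(4 - -1\right) 3 \left(- \frac{10}{-3}\right) = \left(4 + 1\right) 3 \left(\left(-10\right) \left(- \frac{1}{3}\right)\right) = 5 \cdot 3 \cdot \frac{10}{3} = 15 \cdot \frac{10}{3} = 50$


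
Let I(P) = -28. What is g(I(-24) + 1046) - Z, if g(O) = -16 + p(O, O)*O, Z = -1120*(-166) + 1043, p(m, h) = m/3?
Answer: 475387/3 ≈ 1.5846e+5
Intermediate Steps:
p(m, h) = m/3 (p(m, h) = m*(⅓) = m/3)
Z = 186963 (Z = 185920 + 1043 = 186963)
g(O) = -16 + O²/3 (g(O) = -16 + (O/3)*O = -16 + O²/3)
g(I(-24) + 1046) - Z = (-16 + (-28 + 1046)²/3) - 1*186963 = (-16 + (⅓)*1018²) - 186963 = (-16 + (⅓)*1036324) - 186963 = (-16 + 1036324/3) - 186963 = 1036276/3 - 186963 = 475387/3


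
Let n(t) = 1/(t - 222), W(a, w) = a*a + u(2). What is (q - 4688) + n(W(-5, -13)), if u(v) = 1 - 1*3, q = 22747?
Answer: 3593740/199 ≈ 18059.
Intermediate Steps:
u(v) = -2 (u(v) = 1 - 3 = -2)
W(a, w) = -2 + a**2 (W(a, w) = a*a - 2 = a**2 - 2 = -2 + a**2)
n(t) = 1/(-222 + t)
(q - 4688) + n(W(-5, -13)) = (22747 - 4688) + 1/(-222 + (-2 + (-5)**2)) = 18059 + 1/(-222 + (-2 + 25)) = 18059 + 1/(-222 + 23) = 18059 + 1/(-199) = 18059 - 1/199 = 3593740/199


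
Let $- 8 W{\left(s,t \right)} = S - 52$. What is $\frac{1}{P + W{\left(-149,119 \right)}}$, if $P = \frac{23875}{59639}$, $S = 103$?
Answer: $- \frac{477112}{2850589} \approx -0.16737$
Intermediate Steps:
$P = \frac{23875}{59639}$ ($P = 23875 \cdot \frac{1}{59639} = \frac{23875}{59639} \approx 0.40033$)
$W{\left(s,t \right)} = - \frac{51}{8}$ ($W{\left(s,t \right)} = - \frac{103 - 52}{8} = \left(- \frac{1}{8}\right) 51 = - \frac{51}{8}$)
$\frac{1}{P + W{\left(-149,119 \right)}} = \frac{1}{\frac{23875}{59639} - \frac{51}{8}} = \frac{1}{- \frac{2850589}{477112}} = - \frac{477112}{2850589}$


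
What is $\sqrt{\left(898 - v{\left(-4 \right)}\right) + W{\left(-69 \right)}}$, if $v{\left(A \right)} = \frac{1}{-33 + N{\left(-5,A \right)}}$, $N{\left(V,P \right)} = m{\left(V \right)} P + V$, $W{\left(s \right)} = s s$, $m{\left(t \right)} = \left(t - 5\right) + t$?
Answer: $\frac{9 \sqrt{33814}}{22} \approx 75.226$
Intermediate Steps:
$m{\left(t \right)} = -5 + 2 t$ ($m{\left(t \right)} = \left(-5 + t\right) + t = -5 + 2 t$)
$W{\left(s \right)} = s^{2}$
$N{\left(V,P \right)} = V + P \left(-5 + 2 V\right)$ ($N{\left(V,P \right)} = \left(-5 + 2 V\right) P + V = P \left(-5 + 2 V\right) + V = V + P \left(-5 + 2 V\right)$)
$v{\left(A \right)} = \frac{1}{-38 - 15 A}$ ($v{\left(A \right)} = \frac{1}{-33 + \left(-5 + A \left(-5 + 2 \left(-5\right)\right)\right)} = \frac{1}{-33 + \left(-5 + A \left(-5 - 10\right)\right)} = \frac{1}{-33 + \left(-5 + A \left(-15\right)\right)} = \frac{1}{-33 - \left(5 + 15 A\right)} = \frac{1}{-38 - 15 A}$)
$\sqrt{\left(898 - v{\left(-4 \right)}\right) + W{\left(-69 \right)}} = \sqrt{\left(898 - - \frac{1}{38 + 15 \left(-4\right)}\right) + \left(-69\right)^{2}} = \sqrt{\left(898 - - \frac{1}{38 - 60}\right) + 4761} = \sqrt{\left(898 - - \frac{1}{-22}\right) + 4761} = \sqrt{\left(898 - \left(-1\right) \left(- \frac{1}{22}\right)\right) + 4761} = \sqrt{\left(898 - \frac{1}{22}\right) + 4761} = \sqrt{\frac{19755}{22} + 4761} = \sqrt{\frac{124497}{22}} = \frac{9 \sqrt{33814}}{22}$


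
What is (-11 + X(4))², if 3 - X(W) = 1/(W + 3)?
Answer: 3249/49 ≈ 66.306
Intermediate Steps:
X(W) = 3 - 1/(3 + W) (X(W) = 3 - 1/(W + 3) = 3 - 1/(3 + W))
(-11 + X(4))² = (-11 + (8 + 3*4)/(3 + 4))² = (-11 + (8 + 12)/7)² = (-11 + (⅐)*20)² = (-11 + 20/7)² = (-57/7)² = 3249/49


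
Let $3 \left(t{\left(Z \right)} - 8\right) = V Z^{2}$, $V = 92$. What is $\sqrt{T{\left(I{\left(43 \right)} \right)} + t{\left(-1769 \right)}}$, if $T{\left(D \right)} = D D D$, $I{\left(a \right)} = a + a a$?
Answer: $\frac{10 \sqrt{618182223}}{3} \approx 82878.0$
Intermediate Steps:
$I{\left(a \right)} = a + a^{2}$
$t{\left(Z \right)} = 8 + \frac{92 Z^{2}}{3}$
$T{\left(D \right)} = D^{3}$ ($T{\left(D \right)} = D^{2} D = D^{3}$)
$\sqrt{T{\left(I{\left(43 \right)} \right)} + t{\left(-1769 \right)}} = \sqrt{\left(43 \left(1 + 43\right)\right)^{3} + \left(8 + \frac{92 \left(-1769\right)^{2}}{3}\right)} = \sqrt{\left(43 \cdot 44\right)^{3} + \left(8 + \frac{92}{3} \cdot 3129361\right)} = \sqrt{1892^{3} + \left(8 + \frac{287901212}{3}\right)} = \sqrt{6772724288 + \frac{287901236}{3}} = \sqrt{\frac{20606074100}{3}} = \frac{10 \sqrt{618182223}}{3}$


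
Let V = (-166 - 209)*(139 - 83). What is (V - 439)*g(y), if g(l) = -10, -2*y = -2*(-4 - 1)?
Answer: 214390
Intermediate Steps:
V = -21000 (V = -375*56 = -21000)
y = -5 (y = -(-1)*(-4 - 1) = -(-1)*(-5) = -½*10 = -5)
(V - 439)*g(y) = (-21000 - 439)*(-10) = -21439*(-10) = 214390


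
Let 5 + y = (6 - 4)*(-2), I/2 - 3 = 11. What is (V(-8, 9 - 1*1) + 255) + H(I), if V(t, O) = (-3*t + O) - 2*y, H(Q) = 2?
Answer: 307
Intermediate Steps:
I = 28 (I = 6 + 2*11 = 6 + 22 = 28)
y = -9 (y = -5 + (6 - 4)*(-2) = -5 + 2*(-2) = -5 - 4 = -9)
V(t, O) = 18 + O - 3*t (V(t, O) = (-3*t + O) - 2*(-9) = (O - 3*t) - 1*(-18) = (O - 3*t) + 18 = 18 + O - 3*t)
(V(-8, 9 - 1*1) + 255) + H(I) = ((18 + (9 - 1*1) - 3*(-8)) + 255) + 2 = ((18 + (9 - 1) + 24) + 255) + 2 = ((18 + 8 + 24) + 255) + 2 = (50 + 255) + 2 = 305 + 2 = 307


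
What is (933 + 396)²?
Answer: 1766241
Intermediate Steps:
(933 + 396)² = 1329² = 1766241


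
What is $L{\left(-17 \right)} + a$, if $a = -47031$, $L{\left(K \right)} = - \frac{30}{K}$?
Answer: $- \frac{799497}{17} \approx -47029.0$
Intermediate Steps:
$L{\left(-17 \right)} + a = - \frac{30}{-17} - 47031 = \left(-30\right) \left(- \frac{1}{17}\right) - 47031 = \frac{30}{17} - 47031 = - \frac{799497}{17}$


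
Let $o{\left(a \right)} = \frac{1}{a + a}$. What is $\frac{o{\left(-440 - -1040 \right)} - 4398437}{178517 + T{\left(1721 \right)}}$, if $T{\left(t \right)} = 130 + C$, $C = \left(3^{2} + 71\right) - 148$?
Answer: $- \frac{5278124399}{214294800} \approx -24.63$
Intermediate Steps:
$o{\left(a \right)} = \frac{1}{2 a}$
$C = -68$ ($C = \left(9 + 71\right) - 148 = 80 - 148 = -68$)
$T{\left(t \right)} = 62$ ($T{\left(t \right)} = 130 - 68 = 62$)
$\frac{o{\left(-440 - -1040 \right)} - 4398437}{178517 + T{\left(1721 \right)}} = \frac{\frac{1}{2 \left(-440 - -1040\right)} - 4398437}{178517 + 62} = \frac{\frac{1}{2 \left(-440 + 1040\right)} - 4398437}{178579} = \left(\frac{1}{2 \cdot 600} - 4398437\right) \frac{1}{178579} = \left(\frac{1}{2} \cdot \frac{1}{600} - 4398437\right) \frac{1}{178579} = \left(\frac{1}{1200} - 4398437\right) \frac{1}{178579} = \left(- \frac{5278124399}{1200}\right) \frac{1}{178579} = - \frac{5278124399}{214294800}$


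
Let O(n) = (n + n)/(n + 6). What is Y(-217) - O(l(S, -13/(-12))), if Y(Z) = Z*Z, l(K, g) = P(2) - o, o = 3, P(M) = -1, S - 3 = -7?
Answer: 47093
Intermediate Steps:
S = -4 (S = 3 - 7 = -4)
l(K, g) = -4 (l(K, g) = -1 - 1*3 = -1 - 3 = -4)
Y(Z) = Z²
O(n) = 2*n/(6 + n) (O(n) = (2*n)/(6 + n) = 2*n/(6 + n))
Y(-217) - O(l(S, -13/(-12))) = (-217)² - 2*(-4)/(6 - 4) = 47089 - 2*(-4)/2 = 47089 - 1*(-4) = 47089 + 4 = 47093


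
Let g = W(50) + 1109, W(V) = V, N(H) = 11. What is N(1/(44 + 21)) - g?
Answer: -1148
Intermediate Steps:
g = 1159 (g = 50 + 1109 = 1159)
N(1/(44 + 21)) - g = 11 - 1*1159 = 11 - 1159 = -1148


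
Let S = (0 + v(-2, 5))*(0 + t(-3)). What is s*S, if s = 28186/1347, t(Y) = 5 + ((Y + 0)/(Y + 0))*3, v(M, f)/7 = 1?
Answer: 1578416/1347 ≈ 1171.8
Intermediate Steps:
v(M, f) = 7 (v(M, f) = 7*1 = 7)
t(Y) = 8 (t(Y) = 5 + (Y/Y)*3 = 5 + 1*3 = 5 + 3 = 8)
S = 56 (S = (0 + 7)*(0 + 8) = 7*8 = 56)
s = 28186/1347 (s = 28186*(1/1347) = 28186/1347 ≈ 20.925)
s*S = (28186/1347)*56 = 1578416/1347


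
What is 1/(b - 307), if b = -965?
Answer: -1/1272 ≈ -0.00078616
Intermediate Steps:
1/(b - 307) = 1/(-965 - 307) = 1/(-1272) = -1/1272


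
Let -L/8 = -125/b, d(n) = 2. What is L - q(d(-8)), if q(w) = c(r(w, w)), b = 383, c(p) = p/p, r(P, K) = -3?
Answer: 617/383 ≈ 1.6110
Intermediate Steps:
c(p) = 1
q(w) = 1
L = 1000/383 (L = -(-1000)/383 = -8*(-125/383) = 1000/383 ≈ 2.6110)
L - q(d(-8)) = 1000/383 - 1*1 = 1000/383 - 1 = 617/383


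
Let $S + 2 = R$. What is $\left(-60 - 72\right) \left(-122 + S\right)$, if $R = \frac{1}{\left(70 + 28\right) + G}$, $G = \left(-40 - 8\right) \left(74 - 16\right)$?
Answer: $\frac{21982290}{1343} \approx 16368.0$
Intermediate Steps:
$G = -2784$ ($G = \left(-48\right) 58 = -2784$)
$R = - \frac{1}{2686}$ ($R = \frac{1}{\left(70 + 28\right) - 2784} = \frac{1}{98 - 2784} = \frac{1}{-2686} = - \frac{1}{2686} \approx -0.0003723$)
$S = - \frac{5373}{2686}$ ($S = -2 - \frac{1}{2686} = - \frac{5373}{2686} \approx -2.0004$)
$\left(-60 - 72\right) \left(-122 + S\right) = \left(-60 - 72\right) \left(-122 - \frac{5373}{2686}\right) = \left(-132\right) \left(- \frac{333065}{2686}\right) = \frac{21982290}{1343}$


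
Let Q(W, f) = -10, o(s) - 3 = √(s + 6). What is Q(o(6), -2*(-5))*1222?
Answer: -12220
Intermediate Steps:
o(s) = 3 + √(6 + s) (o(s) = 3 + √(s + 6) = 3 + √(6 + s))
Q(o(6), -2*(-5))*1222 = -10*1222 = -12220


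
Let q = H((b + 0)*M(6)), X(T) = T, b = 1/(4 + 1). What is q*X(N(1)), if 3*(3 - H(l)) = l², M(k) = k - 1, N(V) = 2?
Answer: 16/3 ≈ 5.3333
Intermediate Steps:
M(k) = -1 + k
b = ⅕ (b = 1/5 = ⅕ ≈ 0.20000)
H(l) = 3 - l²/3
q = 8/3 (q = 3 - (-1 + 6)²*(⅕ + 0)²/3 = 3 - 1²/3 = 3 - ⅓*1² = 3 - ⅓*1 = 3 - ⅓ = 8/3 ≈ 2.6667)
q*X(N(1)) = (8/3)*2 = 16/3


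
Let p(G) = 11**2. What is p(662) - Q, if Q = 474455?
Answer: -474334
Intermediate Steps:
p(G) = 121
p(662) - Q = 121 - 1*474455 = 121 - 474455 = -474334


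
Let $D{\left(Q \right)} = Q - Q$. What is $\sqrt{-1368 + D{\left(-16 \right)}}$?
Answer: $6 i \sqrt{38} \approx 36.987 i$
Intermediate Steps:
$D{\left(Q \right)} = 0$
$\sqrt{-1368 + D{\left(-16 \right)}} = \sqrt{-1368 + 0} = \sqrt{-1368} = 6 i \sqrt{38}$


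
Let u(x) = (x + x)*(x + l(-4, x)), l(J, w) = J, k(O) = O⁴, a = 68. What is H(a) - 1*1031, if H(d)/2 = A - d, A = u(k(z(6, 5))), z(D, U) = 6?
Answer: 6696561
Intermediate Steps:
u(x) = 2*x*(-4 + x) (u(x) = (x + x)*(x - 4) = (2*x)*(-4 + x) = 2*x*(-4 + x))
A = 3348864 (A = 2*6⁴*(-4 + 6⁴) = 2*1296*(-4 + 1296) = 2*1296*1292 = 3348864)
H(d) = 6697728 - 2*d (H(d) = 2*(3348864 - d) = 6697728 - 2*d)
H(a) - 1*1031 = (6697728 - 2*68) - 1*1031 = (6697728 - 136) - 1031 = 6697592 - 1031 = 6696561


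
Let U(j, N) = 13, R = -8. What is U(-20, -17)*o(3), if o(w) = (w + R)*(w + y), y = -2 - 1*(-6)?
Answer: -455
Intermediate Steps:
y = 4 (y = -2 + 6 = 4)
o(w) = (-8 + w)*(4 + w) (o(w) = (w - 8)*(w + 4) = (-8 + w)*(4 + w))
U(-20, -17)*o(3) = 13*(-32 + 3**2 - 4*3) = 13*(-32 + 9 - 12) = 13*(-35) = -455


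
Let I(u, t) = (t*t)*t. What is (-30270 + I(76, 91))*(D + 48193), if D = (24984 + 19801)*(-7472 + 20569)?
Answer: 424286441172738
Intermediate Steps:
I(u, t) = t³ (I(u, t) = t²*t = t³)
D = 586549145 (D = 44785*13097 = 586549145)
(-30270 + I(76, 91))*(D + 48193) = (-30270 + 91³)*(586549145 + 48193) = (-30270 + 753571)*586597338 = 723301*586597338 = 424286441172738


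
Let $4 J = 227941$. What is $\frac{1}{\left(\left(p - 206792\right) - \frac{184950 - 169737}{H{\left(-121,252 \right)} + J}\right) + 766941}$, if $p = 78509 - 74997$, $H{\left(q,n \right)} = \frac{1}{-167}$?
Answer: $\frac{38066143}{21456390067239} \approx 1.7741 \cdot 10^{-6}$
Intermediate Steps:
$J = \frac{227941}{4}$ ($J = \frac{1}{4} \cdot 227941 = \frac{227941}{4} \approx 56985.0$)
$H{\left(q,n \right)} = - \frac{1}{167}$
$p = 3512$
$\frac{1}{\left(\left(p - 206792\right) - \frac{184950 - 169737}{H{\left(-121,252 \right)} + J}\right) + 766941} = \frac{1}{\left(\left(3512 - 206792\right) - \frac{184950 - 169737}{- \frac{1}{167} + \frac{227941}{4}}\right) + 766941} = \frac{1}{\left(\left(3512 - 206792\right) - \frac{15213}{\frac{38066143}{668}}\right) + 766941} = \frac{1}{\left(-203280 - 15213 \cdot \frac{668}{38066143}\right) + 766941} = \frac{1}{\left(-203280 - \frac{10162284}{38066143}\right) + 766941} = \frac{1}{- \frac{7738095711324}{38066143} + 766941} = \frac{1}{\frac{21456390067239}{38066143}} = \frac{38066143}{21456390067239}$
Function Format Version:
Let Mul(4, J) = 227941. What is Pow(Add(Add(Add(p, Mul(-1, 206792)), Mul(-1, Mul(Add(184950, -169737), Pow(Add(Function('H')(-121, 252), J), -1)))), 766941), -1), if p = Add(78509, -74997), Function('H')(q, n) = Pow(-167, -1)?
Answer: Rational(38066143, 21456390067239) ≈ 1.7741e-6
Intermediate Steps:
J = Rational(227941, 4) (J = Mul(Rational(1, 4), 227941) = Rational(227941, 4) ≈ 56985.)
Function('H')(q, n) = Rational(-1, 167)
p = 3512
Pow(Add(Add(Add(p, Mul(-1, 206792)), Mul(-1, Mul(Add(184950, -169737), Pow(Add(Function('H')(-121, 252), J), -1)))), 766941), -1) = Pow(Add(Add(Add(3512, Mul(-1, 206792)), Mul(-1, Mul(Add(184950, -169737), Pow(Add(Rational(-1, 167), Rational(227941, 4)), -1)))), 766941), -1) = Pow(Add(Add(Add(3512, -206792), Mul(-1, Mul(15213, Pow(Rational(38066143, 668), -1)))), 766941), -1) = Pow(Add(Add(-203280, Mul(-1, Mul(15213, Rational(668, 38066143)))), 766941), -1) = Pow(Add(Add(-203280, Mul(-1, Rational(10162284, 38066143))), 766941), -1) = Pow(Add(Add(-203280, Rational(-10162284, 38066143)), 766941), -1) = Pow(Add(Rational(-7738095711324, 38066143), 766941), -1) = Pow(Rational(21456390067239, 38066143), -1) = Rational(38066143, 21456390067239)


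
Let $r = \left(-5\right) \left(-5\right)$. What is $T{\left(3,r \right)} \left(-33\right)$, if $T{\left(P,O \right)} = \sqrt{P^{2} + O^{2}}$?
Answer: $- 33 \sqrt{634} \approx -830.92$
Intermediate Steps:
$r = 25$
$T{\left(P,O \right)} = \sqrt{O^{2} + P^{2}}$
$T{\left(3,r \right)} \left(-33\right) = \sqrt{25^{2} + 3^{2}} \left(-33\right) = \sqrt{625 + 9} \left(-33\right) = \sqrt{634} \left(-33\right) = - 33 \sqrt{634}$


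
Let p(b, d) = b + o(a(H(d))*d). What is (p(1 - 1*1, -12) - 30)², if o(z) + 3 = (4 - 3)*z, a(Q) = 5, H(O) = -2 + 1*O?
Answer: 8649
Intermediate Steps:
H(O) = -2 + O
o(z) = -3 + z (o(z) = -3 + (4 - 3)*z = -3 + 1*z = -3 + z)
p(b, d) = -3 + b + 5*d (p(b, d) = b + (-3 + 5*d) = -3 + b + 5*d)
(p(1 - 1*1, -12) - 30)² = ((-3 + (1 - 1*1) + 5*(-12)) - 30)² = ((-3 + (1 - 1) - 60) - 30)² = ((-3 + 0 - 60) - 30)² = (-63 - 30)² = (-93)² = 8649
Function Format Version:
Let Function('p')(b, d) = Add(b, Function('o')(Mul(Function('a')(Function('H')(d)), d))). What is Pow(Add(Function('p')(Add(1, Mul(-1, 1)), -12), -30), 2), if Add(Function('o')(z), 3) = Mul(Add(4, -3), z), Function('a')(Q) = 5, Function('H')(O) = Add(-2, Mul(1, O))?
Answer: 8649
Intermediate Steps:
Function('H')(O) = Add(-2, O)
Function('o')(z) = Add(-3, z) (Function('o')(z) = Add(-3, Mul(Add(4, -3), z)) = Add(-3, Mul(1, z)) = Add(-3, z))
Function('p')(b, d) = Add(-3, b, Mul(5, d)) (Function('p')(b, d) = Add(b, Add(-3, Mul(5, d))) = Add(-3, b, Mul(5, d)))
Pow(Add(Function('p')(Add(1, Mul(-1, 1)), -12), -30), 2) = Pow(Add(Add(-3, Add(1, Mul(-1, 1)), Mul(5, -12)), -30), 2) = Pow(Add(Add(-3, Add(1, -1), -60), -30), 2) = Pow(Add(Add(-3, 0, -60), -30), 2) = Pow(Add(-63, -30), 2) = Pow(-93, 2) = 8649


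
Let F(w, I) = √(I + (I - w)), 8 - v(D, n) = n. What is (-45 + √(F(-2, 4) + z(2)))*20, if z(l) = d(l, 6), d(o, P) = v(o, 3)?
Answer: -900 + 20*√(5 + √10) ≈ -842.86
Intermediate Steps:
v(D, n) = 8 - n
d(o, P) = 5 (d(o, P) = 8 - 1*3 = 8 - 3 = 5)
z(l) = 5
F(w, I) = √(-w + 2*I)
(-45 + √(F(-2, 4) + z(2)))*20 = (-45 + √(√(-1*(-2) + 2*4) + 5))*20 = (-45 + √(√(2 + 8) + 5))*20 = (-45 + √(√10 + 5))*20 = (-45 + √(5 + √10))*20 = -900 + 20*√(5 + √10)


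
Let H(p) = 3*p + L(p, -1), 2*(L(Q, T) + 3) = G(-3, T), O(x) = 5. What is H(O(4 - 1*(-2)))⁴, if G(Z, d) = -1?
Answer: 279841/16 ≈ 17490.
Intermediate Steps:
L(Q, T) = -7/2 (L(Q, T) = -3 + (½)*(-1) = -3 - ½ = -7/2)
H(p) = -7/2 + 3*p (H(p) = 3*p - 7/2 = -7/2 + 3*p)
H(O(4 - 1*(-2)))⁴ = (-7/2 + 3*5)⁴ = (-7/2 + 15)⁴ = (23/2)⁴ = 279841/16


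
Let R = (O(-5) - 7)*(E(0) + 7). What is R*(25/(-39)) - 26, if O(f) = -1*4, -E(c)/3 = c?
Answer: 911/39 ≈ 23.359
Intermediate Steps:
E(c) = -3*c
O(f) = -4
R = -77 (R = (-4 - 7)*(-3*0 + 7) = -11*(0 + 7) = -11*7 = -77)
R*(25/(-39)) - 26 = -1925/(-39) - 26 = -1925*(-1)/39 - 26 = -77*(-25/39) - 26 = 1925/39 - 26 = 911/39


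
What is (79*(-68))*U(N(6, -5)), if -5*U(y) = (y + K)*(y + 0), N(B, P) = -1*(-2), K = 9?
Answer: 118184/5 ≈ 23637.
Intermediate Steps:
N(B, P) = 2
U(y) = -y*(9 + y)/5 (U(y) = -(y + 9)*(y + 0)/5 = -(9 + y)*y/5 = -y*(9 + y)/5)
(79*(-68))*U(N(6, -5)) = (79*(-68))*(-1/5*2*(9 + 2)) = -(-5372)*2*11/5 = -5372*(-22/5) = 118184/5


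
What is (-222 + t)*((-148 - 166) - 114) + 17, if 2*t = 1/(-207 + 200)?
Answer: 665445/7 ≈ 95064.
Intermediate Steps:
t = -1/14 (t = 1/(2*(-207 + 200)) = (½)/(-7) = (½)*(-⅐) = -1/14 ≈ -0.071429)
(-222 + t)*((-148 - 166) - 114) + 17 = (-222 - 1/14)*((-148 - 166) - 114) + 17 = -3109*(-314 - 114)/14 + 17 = -3109/14*(-428) + 17 = 665326/7 + 17 = 665445/7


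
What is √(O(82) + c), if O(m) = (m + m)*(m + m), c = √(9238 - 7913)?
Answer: √(26896 + 5*√53) ≈ 164.11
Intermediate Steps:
c = 5*√53 (c = √1325 = 5*√53 ≈ 36.401)
O(m) = 4*m² (O(m) = (2*m)*(2*m) = 4*m²)
√(O(82) + c) = √(4*82² + 5*√53) = √(4*6724 + 5*√53) = √(26896 + 5*√53)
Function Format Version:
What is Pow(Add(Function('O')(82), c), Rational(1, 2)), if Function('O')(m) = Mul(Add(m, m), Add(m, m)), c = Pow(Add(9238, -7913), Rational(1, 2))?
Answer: Pow(Add(26896, Mul(5, Pow(53, Rational(1, 2)))), Rational(1, 2)) ≈ 164.11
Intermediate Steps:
c = Mul(5, Pow(53, Rational(1, 2))) (c = Pow(1325, Rational(1, 2)) = Mul(5, Pow(53, Rational(1, 2))) ≈ 36.401)
Function('O')(m) = Mul(4, Pow(m, 2)) (Function('O')(m) = Mul(Mul(2, m), Mul(2, m)) = Mul(4, Pow(m, 2)))
Pow(Add(Function('O')(82), c), Rational(1, 2)) = Pow(Add(Mul(4, Pow(82, 2)), Mul(5, Pow(53, Rational(1, 2)))), Rational(1, 2)) = Pow(Add(Mul(4, 6724), Mul(5, Pow(53, Rational(1, 2)))), Rational(1, 2)) = Pow(Add(26896, Mul(5, Pow(53, Rational(1, 2)))), Rational(1, 2))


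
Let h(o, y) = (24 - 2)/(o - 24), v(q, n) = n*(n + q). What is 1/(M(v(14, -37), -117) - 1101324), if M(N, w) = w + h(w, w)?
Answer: -141/155303203 ≈ -9.0790e-7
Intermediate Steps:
h(o, y) = 22/(-24 + o)
M(N, w) = w + 22/(-24 + w)
1/(M(v(14, -37), -117) - 1101324) = 1/((22 - 117*(-24 - 117))/(-24 - 117) - 1101324) = 1/((22 - 117*(-141))/(-141) - 1101324) = 1/(-(22 + 16497)/141 - 1101324) = 1/(-1/141*16519 - 1101324) = 1/(-16519/141 - 1101324) = 1/(-155303203/141) = -141/155303203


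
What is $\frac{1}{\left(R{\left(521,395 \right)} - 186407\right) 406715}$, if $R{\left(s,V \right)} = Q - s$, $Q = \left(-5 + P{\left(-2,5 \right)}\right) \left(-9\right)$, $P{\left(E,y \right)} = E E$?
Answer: $- \frac{1}{76022761085} \approx -1.3154 \cdot 10^{-11}$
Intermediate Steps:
$P{\left(E,y \right)} = E^{2}$
$Q = 9$ ($Q = \left(-5 + \left(-2\right)^{2}\right) \left(-9\right) = \left(-5 + 4\right) \left(-9\right) = \left(-1\right) \left(-9\right) = 9$)
$R{\left(s,V \right)} = 9 - s$
$\frac{1}{\left(R{\left(521,395 \right)} - 186407\right) 406715} = \frac{1}{\left(\left(9 - 521\right) - 186407\right) 406715} = \frac{1}{\left(9 - 521\right) - 186407} \cdot \frac{1}{406715} = \frac{1}{-512 - 186407} \cdot \frac{1}{406715} = \frac{1}{-186919} \cdot \frac{1}{406715} = \left(- \frac{1}{186919}\right) \frac{1}{406715} = - \frac{1}{76022761085}$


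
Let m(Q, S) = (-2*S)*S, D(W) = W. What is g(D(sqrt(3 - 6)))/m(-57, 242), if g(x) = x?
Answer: -I*sqrt(3)/117128 ≈ -1.4788e-5*I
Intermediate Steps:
m(Q, S) = -2*S**2
g(D(sqrt(3 - 6)))/m(-57, 242) = sqrt(3 - 6)/((-2*242**2)) = sqrt(-3)/((-2*58564)) = (I*sqrt(3))/(-117128) = (I*sqrt(3))*(-1/117128) = -I*sqrt(3)/117128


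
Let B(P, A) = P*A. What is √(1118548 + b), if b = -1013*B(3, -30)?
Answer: √1209718 ≈ 1099.9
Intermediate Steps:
B(P, A) = A*P
b = 91170 (b = -(-30390)*3 = -1013*(-90) = 91170)
√(1118548 + b) = √(1118548 + 91170) = √1209718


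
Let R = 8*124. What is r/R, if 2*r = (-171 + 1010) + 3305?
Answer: 259/124 ≈ 2.0887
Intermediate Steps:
R = 992
r = 2072 (r = ((-171 + 1010) + 3305)/2 = (839 + 3305)/2 = (½)*4144 = 2072)
r/R = 2072/992 = 2072*(1/992) = 259/124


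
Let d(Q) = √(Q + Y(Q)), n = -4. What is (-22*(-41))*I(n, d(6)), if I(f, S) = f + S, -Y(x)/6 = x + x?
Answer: -3608 + 902*I*√66 ≈ -3608.0 + 7327.9*I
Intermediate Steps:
Y(x) = -12*x (Y(x) = -6*(x + x) = -12*x)
d(Q) = √11*√(-Q) (d(Q) = √(Q - 12*Q) = √(-11*Q) = √11*√(-Q))
I(f, S) = S + f
(-22*(-41))*I(n, d(6)) = (-22*(-41))*(√11*√(-1*6) - 4) = 902*(√11*√(-6) - 4) = 902*(√11*(I*√6) - 4) = 902*(I*√66 - 4) = 902*(-4 + I*√66) = -3608 + 902*I*√66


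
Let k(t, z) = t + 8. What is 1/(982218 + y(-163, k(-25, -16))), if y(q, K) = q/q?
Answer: 1/982219 ≈ 1.0181e-6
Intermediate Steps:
k(t, z) = 8 + t
y(q, K) = 1
1/(982218 + y(-163, k(-25, -16))) = 1/(982218 + 1) = 1/982219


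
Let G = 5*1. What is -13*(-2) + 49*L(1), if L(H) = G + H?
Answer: 320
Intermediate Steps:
G = 5
L(H) = 5 + H
-13*(-2) + 49*L(1) = -13*(-2) + 49*(5 + 1) = 26 + 49*6 = 26 + 294 = 320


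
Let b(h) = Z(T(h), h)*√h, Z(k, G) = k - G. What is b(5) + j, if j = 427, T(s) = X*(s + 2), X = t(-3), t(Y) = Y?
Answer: 427 - 26*√5 ≈ 368.86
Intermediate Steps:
X = -3
T(s) = -6 - 3*s (T(s) = -3*(s + 2) = -3*(2 + s) = -6 - 3*s)
b(h) = √h*(-6 - 4*h) (b(h) = ((-6 - 3*h) - h)*√h = (-6 - 4*h)*√h = √h*(-6 - 4*h))
b(5) + j = √5*(-6 - 4*5) + 427 = √5*(-6 - 20) + 427 = √5*(-26) + 427 = -26*√5 + 427 = 427 - 26*√5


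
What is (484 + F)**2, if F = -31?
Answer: 205209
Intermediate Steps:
(484 + F)**2 = (484 - 31)**2 = 453**2 = 205209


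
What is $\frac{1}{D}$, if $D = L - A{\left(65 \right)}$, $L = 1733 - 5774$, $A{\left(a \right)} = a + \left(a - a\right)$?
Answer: $- \frac{1}{4106} \approx -0.00024355$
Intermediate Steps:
$A{\left(a \right)} = a$ ($A{\left(a \right)} = a + 0 = a$)
$L = -4041$
$D = -4106$ ($D = -4041 - 65 = -4106$)
$\frac{1}{D} = \frac{1}{-4106} = - \frac{1}{4106}$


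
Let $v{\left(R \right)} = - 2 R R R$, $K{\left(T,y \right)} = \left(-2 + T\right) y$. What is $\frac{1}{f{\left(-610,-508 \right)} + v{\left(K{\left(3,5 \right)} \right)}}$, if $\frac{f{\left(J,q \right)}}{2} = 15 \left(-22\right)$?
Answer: $- \frac{1}{910} \approx -0.0010989$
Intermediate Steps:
$K{\left(T,y \right)} = y \left(-2 + T\right)$
$f{\left(J,q \right)} = -660$ ($f{\left(J,q \right)} = 2 \cdot 15 \left(-22\right) = 2 \left(-330\right) = -660$)
$v{\left(R \right)} = - 2 R^{3}$ ($v{\left(R \right)} = - 2 R^{2} R = - 2 R^{3}$)
$\frac{1}{f{\left(-610,-508 \right)} + v{\left(K{\left(3,5 \right)} \right)}} = \frac{1}{-660 - 2 \left(5 \left(-2 + 3\right)\right)^{3}} = \frac{1}{-660 - 2 \left(5 \cdot 1\right)^{3}} = \frac{1}{-660 - 2 \cdot 5^{3}} = \frac{1}{-660 - 250} = \frac{1}{-910} = - \frac{1}{910}$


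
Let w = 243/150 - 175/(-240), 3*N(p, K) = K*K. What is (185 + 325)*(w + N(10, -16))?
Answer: 1788723/40 ≈ 44718.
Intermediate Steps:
N(p, K) = K**2/3 (N(p, K) = (K*K)/3 = K**2/3)
w = 2819/1200 (w = 243*(1/150) - 175*(-1/240) = 81/50 + 35/48 = 2819/1200 ≈ 2.3492)
(185 + 325)*(w + N(10, -16)) = (185 + 325)*(2819/1200 + (1/3)*(-16)**2) = 510*(2819/1200 + (1/3)*256) = 510*(2819/1200 + 256/3) = 510*(35073/400) = 1788723/40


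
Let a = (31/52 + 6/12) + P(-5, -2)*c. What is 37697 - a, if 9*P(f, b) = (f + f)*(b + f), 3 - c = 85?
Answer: 17940163/468 ≈ 38334.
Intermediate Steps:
c = -82 (c = 3 - 1*85 = 3 - 85 = -82)
P(f, b) = 2*f*(b + f)/9 (P(f, b) = ((f + f)*(b + f))/9 = ((2*f)*(b + f))/9 = (2*f*(b + f))/9 = 2*f*(b + f)/9)
a = -297967/468 (a = (31/52 + 6/12) + ((2/9)*(-5)*(-2 - 5))*(-82) = (31*(1/52) + 6*(1/12)) + ((2/9)*(-5)*(-7))*(-82) = (31/52 + ½) + (70/9)*(-82) = 57/52 - 5740/9 = -297967/468 ≈ -636.68)
37697 - a = 37697 - 1*(-297967/468) = 37697 + 297967/468 = 17940163/468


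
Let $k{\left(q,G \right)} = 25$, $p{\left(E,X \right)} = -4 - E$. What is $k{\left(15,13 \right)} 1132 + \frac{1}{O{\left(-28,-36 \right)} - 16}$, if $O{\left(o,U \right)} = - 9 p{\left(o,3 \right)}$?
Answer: $\frac{6565599}{232} \approx 28300.0$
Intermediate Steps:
$O{\left(o,U \right)} = 36 + 9 o$ ($O{\left(o,U \right)} = - 9 \left(-4 - o\right) = 36 + 9 o$)
$k{\left(15,13 \right)} 1132 + \frac{1}{O{\left(-28,-36 \right)} - 16} = 25 \cdot 1132 + \frac{1}{\left(36 + 9 \left(-28\right)\right) - 16} = 28300 + \frac{1}{\left(36 - 252\right) - 16} = 28300 + \frac{1}{-216 - 16} = 28300 + \frac{1}{-232} = 28300 - \frac{1}{232} = \frac{6565599}{232}$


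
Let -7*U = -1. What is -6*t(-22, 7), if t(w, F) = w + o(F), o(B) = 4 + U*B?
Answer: 102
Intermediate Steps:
U = ⅐ (U = -⅐*(-1) = ⅐ ≈ 0.14286)
o(B) = 4 + B/7
t(w, F) = 4 + w + F/7 (t(w, F) = w + (4 + F/7) = 4 + w + F/7)
-6*t(-22, 7) = -6*(4 - 22 + (⅐)*7) = -6*(4 - 22 + 1) = -6*(-17) = 102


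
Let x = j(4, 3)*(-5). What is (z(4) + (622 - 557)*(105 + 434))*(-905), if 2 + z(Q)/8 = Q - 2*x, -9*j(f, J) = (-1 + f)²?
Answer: -31648755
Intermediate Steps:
j(f, J) = -(-1 + f)²/9
x = 5 (x = -(-1 + 4)²/9*(-5) = -⅑*3²*(-5) = -⅑*9*(-5) = -1*(-5) = 5)
z(Q) = -96 + 8*Q (z(Q) = -16 + 8*(Q - 2*5) = -16 + 8*(Q - 10) = -16 + 8*(-10 + Q) = -16 + (-80 + 8*Q) = -96 + 8*Q)
(z(4) + (622 - 557)*(105 + 434))*(-905) = ((-96 + 8*4) + (622 - 557)*(105 + 434))*(-905) = ((-96 + 32) + 65*539)*(-905) = (-64 + 35035)*(-905) = 34971*(-905) = -31648755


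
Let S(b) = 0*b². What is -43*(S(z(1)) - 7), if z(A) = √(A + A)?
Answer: 301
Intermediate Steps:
z(A) = √2*√A (z(A) = √(2*A) = √2*√A)
S(b) = 0
-43*(S(z(1)) - 7) = -43*(0 - 7) = -43*(-7) = 301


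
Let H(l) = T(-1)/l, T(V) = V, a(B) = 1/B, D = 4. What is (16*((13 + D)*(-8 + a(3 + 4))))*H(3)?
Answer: 14960/21 ≈ 712.38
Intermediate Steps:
H(l) = -1/l
(16*((13 + D)*(-8 + a(3 + 4))))*H(3) = (16*((13 + 4)*(-8 + 1/(3 + 4))))*(-1/3) = (16*(17*(-8 + 1/7)))*(-1*1/3) = (16*(17*(-8 + 1/7)))*(-1/3) = (16*(17*(-55/7)))*(-1/3) = (16*(-935/7))*(-1/3) = -14960/7*(-1/3) = 14960/21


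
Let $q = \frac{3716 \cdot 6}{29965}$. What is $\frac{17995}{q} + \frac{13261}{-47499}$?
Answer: $\frac{8537374475023}{353012568} \approx 24184.0$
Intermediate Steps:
$q = \frac{22296}{29965}$ ($q = 22296 \cdot \frac{1}{29965} = \frac{22296}{29965} \approx 0.74407$)
$\frac{17995}{q} + \frac{13261}{-47499} = \frac{17995}{\frac{22296}{29965}} + \frac{13261}{-47499} = 17995 \cdot \frac{29965}{22296} + 13261 \left(- \frac{1}{47499}\right) = \frac{539220175}{22296} - \frac{13261}{47499} = \frac{8537374475023}{353012568}$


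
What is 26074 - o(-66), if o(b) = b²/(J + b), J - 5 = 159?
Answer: 1275448/49 ≈ 26030.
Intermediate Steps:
J = 164 (J = 5 + 159 = 164)
o(b) = b²/(164 + b)
26074 - o(-66) = 26074 - (-66)²/(164 - 66) = 26074 - 4356/98 = 26074 - 1*2178/49 = 26074 - 2178/49 = 1275448/49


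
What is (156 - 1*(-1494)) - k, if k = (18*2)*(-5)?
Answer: 1830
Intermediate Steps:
k = -180 (k = 36*(-5) = -180)
(156 - 1*(-1494)) - k = (156 - 1*(-1494)) - 1*(-180) = (156 + 1494) + 180 = 1650 + 180 = 1830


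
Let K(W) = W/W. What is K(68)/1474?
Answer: 1/1474 ≈ 0.00067843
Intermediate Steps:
K(W) = 1
K(68)/1474 = 1/1474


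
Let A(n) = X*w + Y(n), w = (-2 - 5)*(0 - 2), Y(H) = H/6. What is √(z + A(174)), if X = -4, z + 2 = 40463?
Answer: √40434 ≈ 201.08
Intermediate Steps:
z = 40461 (z = -2 + 40463 = 40461)
Y(H) = H/6 (Y(H) = H*(⅙) = H/6)
w = 14 (w = -7*(-2) = 14)
A(n) = -56 + n/6 (A(n) = -4*14 + n/6 = -56 + n/6)
√(z + A(174)) = √(40461 + (-56 + (⅙)*174)) = √(40461 + (-56 + 29)) = √(40461 - 27) = √40434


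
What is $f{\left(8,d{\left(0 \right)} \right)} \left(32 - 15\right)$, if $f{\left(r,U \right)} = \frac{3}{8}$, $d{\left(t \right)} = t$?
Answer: $\frac{51}{8} \approx 6.375$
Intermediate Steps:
$f{\left(r,U \right)} = \frac{3}{8}$ ($f{\left(r,U \right)} = 3 \cdot \frac{1}{8} = \frac{3}{8}$)
$f{\left(8,d{\left(0 \right)} \right)} \left(32 - 15\right) = \frac{3 \left(32 - 15\right)}{8} = \frac{3}{8} \cdot 17 = \frac{51}{8}$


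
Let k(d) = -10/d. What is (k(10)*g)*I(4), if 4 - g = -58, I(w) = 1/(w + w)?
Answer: -31/4 ≈ -7.7500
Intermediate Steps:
I(w) = 1/(2*w)
g = 62 (g = 4 - 1*(-58) = 4 + 58 = 62)
(k(10)*g)*I(4) = (-10/10*62)*((½)/4) = (-10*⅒*62)*((½)*(¼)) = -1*62*(⅛) = -62*⅛ = -31/4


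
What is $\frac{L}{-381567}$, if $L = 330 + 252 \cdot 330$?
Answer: $- \frac{27830}{127189} \approx -0.21881$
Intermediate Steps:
$L = 83490$ ($L = 330 + 83160 = 83490$)
$\frac{L}{-381567} = \frac{83490}{-381567} = 83490 \left(- \frac{1}{381567}\right) = - \frac{27830}{127189}$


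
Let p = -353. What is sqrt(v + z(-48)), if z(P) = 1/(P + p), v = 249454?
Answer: sqrt(40112452253)/401 ≈ 499.45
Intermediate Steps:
z(P) = 1/(-353 + P) (z(P) = 1/(P - 353) = 1/(-353 + P))
sqrt(v + z(-48)) = sqrt(249454 + 1/(-353 - 48)) = sqrt(249454 + 1/(-401)) = sqrt(249454 - 1/401) = sqrt(100031053/401) = sqrt(40112452253)/401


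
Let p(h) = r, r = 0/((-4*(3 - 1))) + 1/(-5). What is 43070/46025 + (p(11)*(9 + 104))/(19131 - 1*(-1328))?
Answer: 176025793/188325095 ≈ 0.93469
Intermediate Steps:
r = -⅕ (r = 0/((-4*2)) + 1*(-⅕) = 0/(-8) - ⅕ = 0*(-⅛) - ⅕ = 0 - ⅕ = -⅕ ≈ -0.20000)
p(h) = -⅕
43070/46025 + (p(11)*(9 + 104))/(19131 - 1*(-1328)) = 43070/46025 + (-(9 + 104)/5)/(19131 - 1*(-1328)) = 43070*(1/46025) + (-⅕*113)/(19131 + 1328) = 8614/9205 - 113/5/20459 = 8614/9205 - 113/5*1/20459 = 8614/9205 - 113/102295 = 176025793/188325095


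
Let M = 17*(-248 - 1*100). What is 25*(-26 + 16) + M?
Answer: -6166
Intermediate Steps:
M = -5916 (M = 17*(-248 - 100) = 17*(-348) = -5916)
25*(-26 + 16) + M = 25*(-26 + 16) - 5916 = 25*(-10) - 5916 = -250 - 5916 = -6166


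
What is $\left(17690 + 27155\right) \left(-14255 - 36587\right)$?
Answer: $-2280009490$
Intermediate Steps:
$\left(17690 + 27155\right) \left(-14255 - 36587\right) = 44845 \left(-50842\right) = -2280009490$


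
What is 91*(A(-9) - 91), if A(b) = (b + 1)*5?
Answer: -11921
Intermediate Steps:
A(b) = 5 + 5*b (A(b) = (1 + b)*5 = 5 + 5*b)
91*(A(-9) - 91) = 91*((5 + 5*(-9)) - 91) = 91*((5 - 45) - 91) = 91*(-40 - 91) = 91*(-131) = -11921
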